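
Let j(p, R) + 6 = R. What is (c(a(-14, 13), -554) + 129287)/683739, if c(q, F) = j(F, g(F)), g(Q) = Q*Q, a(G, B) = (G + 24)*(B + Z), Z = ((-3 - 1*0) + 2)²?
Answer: 145399/227913 ≈ 0.63796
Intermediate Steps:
Z = 1 (Z = ((-3 + 0) + 2)² = (-3 + 2)² = (-1)² = 1)
a(G, B) = (1 + B)*(24 + G) (a(G, B) = (G + 24)*(B + 1) = (24 + G)*(1 + B) = (1 + B)*(24 + G))
g(Q) = Q²
j(p, R) = -6 + R
c(q, F) = -6 + F²
(c(a(-14, 13), -554) + 129287)/683739 = ((-6 + (-554)²) + 129287)/683739 = ((-6 + 306916) + 129287)*(1/683739) = (306910 + 129287)*(1/683739) = 436197*(1/683739) = 145399/227913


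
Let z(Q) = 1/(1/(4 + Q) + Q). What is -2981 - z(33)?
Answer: -3642819/1222 ≈ -2981.0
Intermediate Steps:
z(Q) = 1/(Q + 1/(4 + Q))
-2981 - z(33) = -2981 - (4 + 33)/(1 + 33² + 4*33) = -2981 - 37/(1 + 1089 + 132) = -2981 - 37/1222 = -3642819/1222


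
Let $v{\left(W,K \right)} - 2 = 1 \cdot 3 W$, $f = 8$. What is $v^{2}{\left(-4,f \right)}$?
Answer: $100$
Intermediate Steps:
$v{\left(W,K \right)} = 2 + 3 W$ ($v{\left(W,K \right)} = 2 + 1 \cdot 3 W = 2 + 3 W$)
$v^{2}{\left(-4,f \right)} = \left(2 + 3 \left(-4\right)\right)^{2} = \left(2 - 12\right)^{2} = \left(-10\right)^{2} = 100$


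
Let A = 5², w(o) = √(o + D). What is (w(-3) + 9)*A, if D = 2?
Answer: 225 + 25*I ≈ 225.0 + 25.0*I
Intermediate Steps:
w(o) = √(2 + o) (w(o) = √(o + 2) = √(2 + o))
A = 25
(w(-3) + 9)*A = (√(2 - 3) + 9)*25 = (√(-1) + 9)*25 = (I + 9)*25 = (9 + I)*25 = 225 + 25*I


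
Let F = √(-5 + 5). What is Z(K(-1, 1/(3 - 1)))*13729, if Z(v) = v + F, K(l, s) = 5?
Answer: 68645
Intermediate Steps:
F = 0 (F = √0 = 0)
Z(v) = v (Z(v) = v + 0 = v)
Z(K(-1, 1/(3 - 1)))*13729 = 5*13729 = 68645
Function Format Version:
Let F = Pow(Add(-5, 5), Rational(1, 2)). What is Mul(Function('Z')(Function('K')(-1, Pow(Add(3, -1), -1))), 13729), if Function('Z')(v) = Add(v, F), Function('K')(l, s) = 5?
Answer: 68645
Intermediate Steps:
F = 0 (F = Pow(0, Rational(1, 2)) = 0)
Function('Z')(v) = v (Function('Z')(v) = Add(v, 0) = v)
Mul(Function('Z')(Function('K')(-1, Pow(Add(3, -1), -1))), 13729) = Mul(5, 13729) = 68645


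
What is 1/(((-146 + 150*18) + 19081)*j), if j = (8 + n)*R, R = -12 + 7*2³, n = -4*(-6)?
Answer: 1/30462080 ≈ 3.2828e-8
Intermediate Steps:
n = 24
R = 44 (R = -12 + 7*8 = -12 + 56 = 44)
j = 1408 (j = (8 + 24)*44 = 32*44 = 1408)
1/(((-146 + 150*18) + 19081)*j) = 1/(((-146 + 150*18) + 19081)*1408) = (1/1408)/((-146 + 2700) + 19081) = (1/1408)/(2554 + 19081) = (1/1408)/21635 = (1/21635)*(1/1408) = 1/30462080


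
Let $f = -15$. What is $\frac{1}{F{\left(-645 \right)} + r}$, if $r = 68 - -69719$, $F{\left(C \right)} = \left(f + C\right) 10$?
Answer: $\frac{1}{63187} \approx 1.5826 \cdot 10^{-5}$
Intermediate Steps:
$F{\left(C \right)} = -150 + 10 C$ ($F{\left(C \right)} = \left(-15 + C\right) 10 = -150 + 10 C$)
$r = 69787$ ($r = 68 + 69719 = 69787$)
$\frac{1}{F{\left(-645 \right)} + r} = \frac{1}{\left(-150 + 10 \left(-645\right)\right) + 69787} = \frac{1}{\left(-150 - 6450\right) + 69787} = \frac{1}{-6600 + 69787} = \frac{1}{63187}$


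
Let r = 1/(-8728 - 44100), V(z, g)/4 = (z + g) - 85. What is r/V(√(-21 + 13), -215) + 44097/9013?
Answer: 209678705566503/42856297870112 + I*√2/9509885248 ≈ 4.8926 + 1.4871e-10*I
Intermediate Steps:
V(z, g) = -340 + 4*g + 4*z (V(z, g) = 4*((z + g) - 85) = 4*((g + z) - 85) = 4*(-85 + g + z) = -340 + 4*g + 4*z)
r = -1/52828 (r = 1/(-52828) = -1/52828 ≈ -1.8929e-5)
r/V(√(-21 + 13), -215) + 44097/9013 = -1/(52828*(-340 + 4*(-215) + 4*√(-21 + 13))) + 44097/9013 = -1/(52828*(-340 - 860 + 4*√(-8))) + 44097*(1/9013) = -1/(52828*(-340 - 860 + 4*(2*I*√2))) + 44097/9013 = -1/(52828*(-340 - 860 + 8*I*√2)) + 44097/9013 = -1/(52828*(-1200 + 8*I*√2)) + 44097/9013 = 44097/9013 - 1/(52828*(-1200 + 8*I*√2))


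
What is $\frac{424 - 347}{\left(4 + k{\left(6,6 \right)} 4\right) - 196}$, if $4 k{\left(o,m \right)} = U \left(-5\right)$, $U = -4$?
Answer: $- \frac{77}{172} \approx -0.44767$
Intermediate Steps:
$k{\left(o,m \right)} = 5$ ($k{\left(o,m \right)} = \frac{\left(-4\right) \left(-5\right)}{4} = \frac{1}{4} \cdot 20 = 5$)
$\frac{424 - 347}{\left(4 + k{\left(6,6 \right)} 4\right) - 196} = \frac{424 - 347}{\left(4 + 5 \cdot 4\right) - 196} = \frac{77}{\left(4 + 20\right) - 196} = \frac{77}{24 - 196} = \frac{77}{-172} = 77 \left(- \frac{1}{172}\right) = - \frac{77}{172}$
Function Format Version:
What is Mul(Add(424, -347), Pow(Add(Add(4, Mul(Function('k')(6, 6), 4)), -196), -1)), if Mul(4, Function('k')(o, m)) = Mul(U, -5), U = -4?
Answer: Rational(-77, 172) ≈ -0.44767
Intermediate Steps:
Function('k')(o, m) = 5 (Function('k')(o, m) = Mul(Rational(1, 4), Mul(-4, -5)) = Mul(Rational(1, 4), 20) = 5)
Mul(Add(424, -347), Pow(Add(Add(4, Mul(Function('k')(6, 6), 4)), -196), -1)) = Mul(Add(424, -347), Pow(Add(Add(4, Mul(5, 4)), -196), -1)) = Mul(77, Pow(Add(Add(4, 20), -196), -1)) = Mul(77, Pow(Add(24, -196), -1)) = Mul(77, Pow(-172, -1)) = Mul(77, Rational(-1, 172)) = Rational(-77, 172)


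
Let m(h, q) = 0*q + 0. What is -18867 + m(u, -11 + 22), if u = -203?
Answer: -18867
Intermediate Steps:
m(h, q) = 0 (m(h, q) = 0 + 0 = 0)
-18867 + m(u, -11 + 22) = -18867 + 0 = -18867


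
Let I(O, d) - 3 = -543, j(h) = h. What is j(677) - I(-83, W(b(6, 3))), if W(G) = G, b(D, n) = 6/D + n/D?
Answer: 1217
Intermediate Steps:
I(O, d) = -540 (I(O, d) = 3 - 543 = -540)
j(677) - I(-83, W(b(6, 3))) = 677 - 1*(-540) = 677 + 540 = 1217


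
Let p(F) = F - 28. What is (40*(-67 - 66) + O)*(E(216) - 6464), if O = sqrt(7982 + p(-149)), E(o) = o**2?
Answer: -213821440 + 40192*sqrt(7805) ≈ -2.1027e+8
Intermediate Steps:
p(F) = -28 + F
O = sqrt(7805) (O = sqrt(7982 + (-28 - 149)) = sqrt(7982 - 177) = sqrt(7805) ≈ 88.346)
(40*(-67 - 66) + O)*(E(216) - 6464) = (40*(-67 - 66) + sqrt(7805))*(216**2 - 6464) = (40*(-133) + sqrt(7805))*(46656 - 6464) = (-5320 + sqrt(7805))*40192 = -213821440 + 40192*sqrt(7805)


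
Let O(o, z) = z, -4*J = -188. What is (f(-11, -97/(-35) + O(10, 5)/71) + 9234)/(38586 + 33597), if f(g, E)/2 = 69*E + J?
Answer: 24154636/179374755 ≈ 0.13466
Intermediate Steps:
J = 47 (J = -¼*(-188) = 47)
f(g, E) = 94 + 138*E (f(g, E) = 2*(69*E + 47) = 2*(47 + 69*E) = 94 + 138*E)
(f(-11, -97/(-35) + O(10, 5)/71) + 9234)/(38586 + 33597) = ((94 + 138*(-97/(-35) + 5/71)) + 9234)/(38586 + 33597) = ((94 + 138*(-97*(-1/35) + 5*(1/71))) + 9234)/72183 = ((94 + 138*(97/35 + 5/71)) + 9234)*(1/72183) = ((94 + 138*(7062/2485)) + 9234)*(1/72183) = ((94 + 974556/2485) + 9234)*(1/72183) = (1208146/2485 + 9234)*(1/72183) = (24154636/2485)*(1/72183) = 24154636/179374755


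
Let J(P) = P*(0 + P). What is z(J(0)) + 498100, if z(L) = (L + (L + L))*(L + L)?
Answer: 498100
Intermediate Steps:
J(P) = P² (J(P) = P*P = P²)
z(L) = 6*L² (z(L) = (L + 2*L)*(2*L) = (3*L)*(2*L) = 6*L²)
z(J(0)) + 498100 = 6*(0²)² + 498100 = 6*0² + 498100 = 6*0 + 498100 = 0 + 498100 = 498100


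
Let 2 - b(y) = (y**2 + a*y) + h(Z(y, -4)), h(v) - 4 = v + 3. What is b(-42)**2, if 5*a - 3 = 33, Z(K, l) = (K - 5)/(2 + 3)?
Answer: 53085796/25 ≈ 2.1234e+6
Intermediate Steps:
Z(K, l) = -1 + K/5 (Z(K, l) = (-5 + K)/5 = (-5 + K)*(1/5) = -1 + K/5)
h(v) = 7 + v (h(v) = 4 + (v + 3) = 4 + (3 + v) = 7 + v)
a = 36/5 (a = 3/5 + (1/5)*33 = 3/5 + 33/5 = 36/5 ≈ 7.2000)
b(y) = -4 - y**2 - 37*y/5 (b(y) = 2 - ((y**2 + 36*y/5) + (7 + (-1 + y/5))) = 2 - ((y**2 + 36*y/5) + (6 + y/5)) = 2 - (6 + y**2 + 37*y/5) = 2 + (-6 - y**2 - 37*y/5) = -4 - y**2 - 37*y/5)
b(-42)**2 = (-4 - 1*(-42)**2 - 37/5*(-42))**2 = (-4 - 1*1764 + 1554/5)**2 = (-4 - 1764 + 1554/5)**2 = (-7286/5)**2 = 53085796/25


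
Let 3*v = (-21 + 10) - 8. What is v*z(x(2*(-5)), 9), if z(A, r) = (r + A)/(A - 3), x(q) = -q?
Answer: -361/21 ≈ -17.190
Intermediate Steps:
v = -19/3 (v = ((-21 + 10) - 8)/3 = (-11 - 8)/3 = (1/3)*(-19) = -19/3 ≈ -6.3333)
z(A, r) = (A + r)/(-3 + A)
v*z(x(2*(-5)), 9) = -19*(-2*(-5) + 9)/(3*(-3 - 2*(-5))) = -19*(-1*(-10) + 9)/(3*(-3 - 1*(-10))) = -19*(10 + 9)/(3*(-3 + 10)) = -19*19/(3*7) = -19*19/21 = -19/3*19/7 = -361/21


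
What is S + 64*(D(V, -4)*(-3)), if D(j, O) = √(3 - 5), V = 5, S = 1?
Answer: 1 - 192*I*√2 ≈ 1.0 - 271.53*I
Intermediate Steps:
D(j, O) = I*√2 (D(j, O) = √(-2) = I*√2)
S + 64*(D(V, -4)*(-3)) = 1 + 64*((I*√2)*(-3)) = 1 + 64*(-3*I*√2) = 1 - 192*I*√2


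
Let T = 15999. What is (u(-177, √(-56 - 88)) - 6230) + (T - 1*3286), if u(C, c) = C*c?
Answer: 6483 - 2124*I ≈ 6483.0 - 2124.0*I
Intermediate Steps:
(u(-177, √(-56 - 88)) - 6230) + (T - 1*3286) = (-177*√(-56 - 88) - 6230) + (15999 - 1*3286) = (-2124*I - 6230) + (15999 - 3286) = (-2124*I - 6230) + 12713 = (-6230 - 2124*I) + 12713 = 6483 - 2124*I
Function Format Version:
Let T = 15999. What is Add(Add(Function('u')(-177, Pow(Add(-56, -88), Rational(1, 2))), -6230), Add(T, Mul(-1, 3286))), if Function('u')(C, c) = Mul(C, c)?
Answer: Add(6483, Mul(-2124, I)) ≈ Add(6483.0, Mul(-2124.0, I))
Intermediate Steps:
Add(Add(Function('u')(-177, Pow(Add(-56, -88), Rational(1, 2))), -6230), Add(T, Mul(-1, 3286))) = Add(Add(Mul(-177, Pow(Add(-56, -88), Rational(1, 2))), -6230), Add(15999, Mul(-1, 3286))) = Add(Add(Mul(-177, Pow(-144, Rational(1, 2))), -6230), Add(15999, -3286)) = Add(Add(Mul(-177, Mul(12, I)), -6230), 12713) = Add(Add(Mul(-2124, I), -6230), 12713) = Add(Add(-6230, Mul(-2124, I)), 12713) = Add(6483, Mul(-2124, I))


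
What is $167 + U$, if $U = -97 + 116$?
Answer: $186$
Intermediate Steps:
$U = 19$
$167 + U = 167 + 19 = 186$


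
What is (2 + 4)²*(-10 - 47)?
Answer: -2052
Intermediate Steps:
(2 + 4)²*(-10 - 47) = 6²*(-57) = 36*(-57) = -2052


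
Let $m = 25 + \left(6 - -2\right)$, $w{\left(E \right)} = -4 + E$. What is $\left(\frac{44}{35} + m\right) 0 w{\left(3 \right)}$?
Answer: $0$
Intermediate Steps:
$m = 33$ ($m = 25 + \left(6 + 2\right) = 25 + 8 = 33$)
$\left(\frac{44}{35} + m\right) 0 w{\left(3 \right)} = \left(\frac{44}{35} + 33\right) 0 \left(-4 + 3\right) = \left(44 \cdot \frac{1}{35} + 33\right) 0 \left(-1\right) = \left(\frac{44}{35} + 33\right) 0 = \frac{1199}{35} \cdot 0 = 0$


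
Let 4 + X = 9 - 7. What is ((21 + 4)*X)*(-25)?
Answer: 1250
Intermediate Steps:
X = -2 (X = -4 + (9 - 7) = -4 + 2 = -2)
((21 + 4)*X)*(-25) = ((21 + 4)*(-2))*(-25) = (25*(-2))*(-25) = -50*(-25) = 1250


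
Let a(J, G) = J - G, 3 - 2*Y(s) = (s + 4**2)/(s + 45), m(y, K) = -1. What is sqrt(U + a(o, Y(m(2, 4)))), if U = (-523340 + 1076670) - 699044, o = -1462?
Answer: I*sqrt(284935310)/44 ≈ 383.64*I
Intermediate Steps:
Y(s) = 3/2 - (16 + s)/(2*(45 + s)) (Y(s) = 3/2 - (s + 4**2)/(2*(s + 45)) = 3/2 - (s + 16)/(2*(45 + s)) = 3/2 - (16 + s)/(2*(45 + s)))
U = -145714 (U = 553330 - 699044 = -145714)
sqrt(U + a(o, Y(m(2, 4)))) = sqrt(-145714 + (-1462 - (119/2 - 1)/(45 - 1))) = sqrt(-145714 + (-1462 - 117/(44*2))) = sqrt(-145714 + (-1462 - 1*117/88)) = sqrt(-145714 + (-1462 - 117/88)) = sqrt(-145714 - 128773/88) = sqrt(-12951605/88) = I*sqrt(284935310)/44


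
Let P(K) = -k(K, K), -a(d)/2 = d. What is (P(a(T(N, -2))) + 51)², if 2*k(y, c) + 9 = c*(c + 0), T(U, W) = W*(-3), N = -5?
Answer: 1089/4 ≈ 272.25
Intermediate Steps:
T(U, W) = -3*W
a(d) = -2*d
k(y, c) = -9/2 + c²/2 (k(y, c) = -9/2 + (c*(c + 0))/2 = -9/2 + (c*c)/2 = -9/2 + c²/2)
P(K) = 9/2 - K²/2 (P(K) = -(-9/2 + K²/2) = 9/2 - K²/2)
(P(a(T(N, -2))) + 51)² = ((9/2 - (-(-6)*(-2))²/2) + 51)² = ((9/2 - (-2*6)²/2) + 51)² = ((9/2 - ½*(-12)²) + 51)² = ((9/2 - ½*144) + 51)² = ((9/2 - 72) + 51)² = (-135/2 + 51)² = (-33/2)² = 1089/4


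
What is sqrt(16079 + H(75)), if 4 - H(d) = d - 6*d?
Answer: sqrt(16458) ≈ 128.29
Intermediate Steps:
H(d) = 4 + 5*d (H(d) = 4 - (d - 6*d) = 4 - (-5)*d = 4 + 5*d)
sqrt(16079 + H(75)) = sqrt(16079 + (4 + 5*75)) = sqrt(16079 + (4 + 375)) = sqrt(16079 + 379) = sqrt(16458)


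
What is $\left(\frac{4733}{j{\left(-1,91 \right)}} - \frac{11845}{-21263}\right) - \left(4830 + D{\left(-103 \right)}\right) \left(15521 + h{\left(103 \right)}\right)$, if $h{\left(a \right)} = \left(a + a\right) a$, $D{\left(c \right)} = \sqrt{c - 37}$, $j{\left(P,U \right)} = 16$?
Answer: $- \frac{60369594441661}{340208} - 73478 i \sqrt{35} \approx -1.7745 \cdot 10^{8} - 4.347 \cdot 10^{5} i$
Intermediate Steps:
$D{\left(c \right)} = \sqrt{-37 + c}$
$h{\left(a \right)} = 2 a^{2}$ ($h{\left(a \right)} = 2 a a = 2 a^{2}$)
$\left(\frac{4733}{j{\left(-1,91 \right)}} - \frac{11845}{-21263}\right) - \left(4830 + D{\left(-103 \right)}\right) \left(15521 + h{\left(103 \right)}\right) = \left(\frac{4733}{16} - \frac{11845}{-21263}\right) - \left(4830 + \sqrt{-37 - 103}\right) \left(15521 + 2 \cdot 103^{2}\right) = \left(4733 \cdot \frac{1}{16} - - \frac{11845}{21263}\right) - \left(4830 + \sqrt{-140}\right) \left(15521 + 2 \cdot 10609\right) = \left(\frac{4733}{16} + \frac{11845}{21263}\right) - \left(4830 + 2 i \sqrt{35}\right) \left(15521 + 21218\right) = \frac{100827299}{340208} - \left(4830 + 2 i \sqrt{35}\right) 36739 = \frac{100827299}{340208} - \left(177449370 + 73478 i \sqrt{35}\right) = - \frac{60369594441661}{340208} - 73478 i \sqrt{35}$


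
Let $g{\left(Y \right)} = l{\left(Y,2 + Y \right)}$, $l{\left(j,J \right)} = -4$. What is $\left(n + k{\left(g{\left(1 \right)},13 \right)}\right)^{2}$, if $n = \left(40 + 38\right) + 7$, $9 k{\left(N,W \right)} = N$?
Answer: $\frac{579121}{81} \approx 7149.6$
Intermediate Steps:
$g{\left(Y \right)} = -4$
$k{\left(N,W \right)} = \frac{N}{9}$
$n = 85$ ($n = 78 + 7 = 85$)
$\left(n + k{\left(g{\left(1 \right)},13 \right)}\right)^{2} = \left(85 + \frac{1}{9} \left(-4\right)\right)^{2} = \left(85 - \frac{4}{9}\right)^{2} = \left(\frac{761}{9}\right)^{2} = \frac{579121}{81}$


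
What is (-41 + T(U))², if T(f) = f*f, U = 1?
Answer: 1600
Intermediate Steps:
T(f) = f²
(-41 + T(U))² = (-41 + 1²)² = (-41 + 1)² = (-40)² = 1600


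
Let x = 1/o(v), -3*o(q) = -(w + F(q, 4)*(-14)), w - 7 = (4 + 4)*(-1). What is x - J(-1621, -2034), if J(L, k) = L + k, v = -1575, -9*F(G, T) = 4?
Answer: 171812/47 ≈ 3655.6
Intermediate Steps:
w = -1 (w = 7 + (4 + 4)*(-1) = 7 + 8*(-1) = 7 - 8 = -1)
F(G, T) = -4/9 (F(G, T) = -⅑*4 = -4/9)
o(q) = 47/27 (o(q) = -(-1)*(-1 - 4/9*(-14))/3 = -(-1)*(-1 + 56/9)/3 = -(-1)*47/(3*9) = -⅓*(-47/9) = 47/27)
x = 27/47 (x = 1/(47/27) = 27/47 ≈ 0.57447)
x - J(-1621, -2034) = 27/47 - (-1621 - 2034) = 27/47 - 1*(-3655) = 27/47 + 3655 = 171812/47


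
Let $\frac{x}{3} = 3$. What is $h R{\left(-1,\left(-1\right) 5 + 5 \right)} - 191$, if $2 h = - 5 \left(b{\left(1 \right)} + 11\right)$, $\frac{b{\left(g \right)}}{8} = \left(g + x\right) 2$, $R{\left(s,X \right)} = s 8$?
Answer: $3229$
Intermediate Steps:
$x = 9$ ($x = 3 \cdot 3 = 9$)
$R{\left(s,X \right)} = 8 s$
$b{\left(g \right)} = 144 + 16 g$ ($b{\left(g \right)} = 8 \left(g + 9\right) 2 = 8 \left(9 + g\right) 2 = 8 \left(18 + 2 g\right) = 144 + 16 g$)
$h = - \frac{855}{2}$ ($h = \frac{\left(-5\right) \left(\left(144 + 16 \cdot 1\right) + 11\right)}{2} = \frac{\left(-5\right) \left(\left(144 + 16\right) + 11\right)}{2} = \frac{\left(-5\right) \left(160 + 11\right)}{2} = \frac{\left(-5\right) 171}{2} = \frac{1}{2} \left(-855\right) = - \frac{855}{2} \approx -427.5$)
$h R{\left(-1,\left(-1\right) 5 + 5 \right)} - 191 = - \frac{855 \cdot 8 \left(-1\right)}{2} - 191 = \left(- \frac{855}{2}\right) \left(-8\right) - 191 = 3420 - 191 = 3229$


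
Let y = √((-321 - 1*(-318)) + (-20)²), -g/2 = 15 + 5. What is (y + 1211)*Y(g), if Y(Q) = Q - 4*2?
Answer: -58128 - 48*√397 ≈ -59084.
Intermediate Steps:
g = -40 (g = -2*(15 + 5) = -2*20 = -40)
Y(Q) = -8 + Q (Y(Q) = Q - 8 = -8 + Q)
y = √397 (y = √((-321 + 318) + 400) = √(-3 + 400) = √397 ≈ 19.925)
(y + 1211)*Y(g) = (√397 + 1211)*(-8 - 40) = (1211 + √397)*(-48) = -58128 - 48*√397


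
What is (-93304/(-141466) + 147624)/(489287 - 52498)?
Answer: 10441935044/30895396337 ≈ 0.33798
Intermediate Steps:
(-93304/(-141466) + 147624)/(489287 - 52498) = (-93304*(-1/141466) + 147624)/436789 = (46652/70733 + 147624)*(1/436789) = (10441935044/70733)*(1/436789) = 10441935044/30895396337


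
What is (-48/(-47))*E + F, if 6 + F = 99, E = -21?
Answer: 3363/47 ≈ 71.553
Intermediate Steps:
F = 93 (F = -6 + 99 = 93)
(-48/(-47))*E + F = -48/(-47)*(-21) + 93 = -48*(-1/47)*(-21) + 93 = (48/47)*(-21) + 93 = -1008/47 + 93 = 3363/47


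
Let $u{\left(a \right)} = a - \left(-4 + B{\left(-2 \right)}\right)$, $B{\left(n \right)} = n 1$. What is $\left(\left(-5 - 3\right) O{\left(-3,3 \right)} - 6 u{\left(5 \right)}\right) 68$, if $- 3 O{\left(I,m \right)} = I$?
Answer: $-5032$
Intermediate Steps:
$B{\left(n \right)} = n$
$O{\left(I,m \right)} = - \frac{I}{3}$
$u{\left(a \right)} = 6 + a$ ($u{\left(a \right)} = a + \left(4 - -2\right) = a + \left(4 + 2\right) = a + 6 = 6 + a$)
$\left(\left(-5 - 3\right) O{\left(-3,3 \right)} - 6 u{\left(5 \right)}\right) 68 = \left(\left(-5 - 3\right) \left(\left(- \frac{1}{3}\right) \left(-3\right)\right) + \left(0 - 6 \left(6 + 5\right)\right)\right) 68 = \left(\left(-8\right) 1 + \left(0 - 66\right)\right) 68 = \left(-8 + \left(0 - 66\right)\right) 68 = \left(-8 - 66\right) 68 = \left(-74\right) 68 = -5032$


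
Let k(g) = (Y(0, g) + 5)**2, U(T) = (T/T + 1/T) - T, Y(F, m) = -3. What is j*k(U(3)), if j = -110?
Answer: -440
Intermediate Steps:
U(T) = 1 + 1/T - T (U(T) = (1 + 1/T) - T = 1 + 1/T - T)
k(g) = 4 (k(g) = (-3 + 5)**2 = 2**2 = 4)
j*k(U(3)) = -110*4 = -440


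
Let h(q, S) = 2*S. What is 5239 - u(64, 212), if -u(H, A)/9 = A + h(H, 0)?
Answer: 7147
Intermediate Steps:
u(H, A) = -9*A (u(H, A) = -9*(A + 2*0) = -9*(A + 0) = -9*A)
5239 - u(64, 212) = 5239 - (-9)*212 = 5239 - 1*(-1908) = 5239 + 1908 = 7147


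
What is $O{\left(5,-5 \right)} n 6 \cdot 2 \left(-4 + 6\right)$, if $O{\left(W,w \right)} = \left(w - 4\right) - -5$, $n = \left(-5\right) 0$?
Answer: $0$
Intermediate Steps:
$n = 0$
$O{\left(W,w \right)} = 1 + w$ ($O{\left(W,w \right)} = \left(-4 + w\right) + 5 = 1 + w$)
$O{\left(5,-5 \right)} n 6 \cdot 2 \left(-4 + 6\right) = \left(1 - 5\right) 0 \cdot 6 \cdot 2 \left(-4 + 6\right) = \left(-4\right) 0 \cdot 6 \cdot 2 \cdot 2 = 0 \cdot 6 \cdot 4 = 0 \cdot 24 = 0$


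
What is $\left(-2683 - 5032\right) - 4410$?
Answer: $-12125$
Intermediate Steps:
$\left(-2683 - 5032\right) - 4410 = -7715 - 4410 = -12125$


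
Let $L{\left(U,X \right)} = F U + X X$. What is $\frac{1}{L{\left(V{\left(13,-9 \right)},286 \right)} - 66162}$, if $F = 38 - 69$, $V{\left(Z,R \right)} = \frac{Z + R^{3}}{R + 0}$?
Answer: $\frac{9}{118510} \approx 7.5943 \cdot 10^{-5}$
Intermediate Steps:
$V{\left(Z,R \right)} = \frac{Z + R^{3}}{R}$
$F = -31$
$L{\left(U,X \right)} = X^{2} - 31 U$ ($L{\left(U,X \right)} = - 31 U + X X = - 31 U + X^{2} = X^{2} - 31 U$)
$\frac{1}{L{\left(V{\left(13,-9 \right)},286 \right)} - 66162} = \frac{1}{\left(286^{2} - 31 \frac{13 + \left(-9\right)^{3}}{-9}\right) - 66162} = \frac{1}{\left(81796 - 31 \left(- \frac{13 - 729}{9}\right)\right) - 66162} = \frac{1}{\left(81796 - 31 \left(\left(- \frac{1}{9}\right) \left(-716\right)\right)\right) - 66162} = \frac{1}{\left(81796 - \frac{22196}{9}\right) - 66162} = \frac{1}{\frac{713968}{9} - 66162} = \frac{1}{\frac{118510}{9}} = \frac{9}{118510}$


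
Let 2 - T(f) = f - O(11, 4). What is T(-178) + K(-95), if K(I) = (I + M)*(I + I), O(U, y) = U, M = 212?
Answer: -22039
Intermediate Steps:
K(I) = 2*I*(212 + I) (K(I) = (I + 212)*(I + I) = (212 + I)*(2*I) = 2*I*(212 + I))
T(f) = 13 - f (T(f) = 2 - (f - 1*11) = 2 - (f - 11) = 2 - (-11 + f) = 2 + (11 - f) = 13 - f)
T(-178) + K(-95) = (13 - 1*(-178)) + 2*(-95)*(212 - 95) = (13 + 178) + 2*(-95)*117 = 191 - 22230 = -22039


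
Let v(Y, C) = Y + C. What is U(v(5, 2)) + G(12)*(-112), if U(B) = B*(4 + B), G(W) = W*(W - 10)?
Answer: -2611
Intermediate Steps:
v(Y, C) = C + Y
G(W) = W*(-10 + W)
U(v(5, 2)) + G(12)*(-112) = (2 + 5)*(4 + (2 + 5)) + (12*(-10 + 12))*(-112) = 7*(4 + 7) + (12*2)*(-112) = 7*11 + 24*(-112) = 77 - 2688 = -2611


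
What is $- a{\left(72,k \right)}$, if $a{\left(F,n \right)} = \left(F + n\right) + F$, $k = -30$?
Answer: $-114$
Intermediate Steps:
$a{\left(F,n \right)} = n + 2 F$
$- a{\left(72,k \right)} = - (-30 + 2 \cdot 72) = - (-30 + 144) = \left(-1\right) 114 = -114$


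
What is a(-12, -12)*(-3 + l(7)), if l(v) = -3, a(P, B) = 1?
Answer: -6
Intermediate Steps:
a(-12, -12)*(-3 + l(7)) = 1*(-3 - 3) = 1*(-6) = -6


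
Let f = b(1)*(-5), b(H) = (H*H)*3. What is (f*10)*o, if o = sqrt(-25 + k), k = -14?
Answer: -150*I*sqrt(39) ≈ -936.75*I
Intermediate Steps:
b(H) = 3*H**2 (b(H) = H**2*3 = 3*H**2)
f = -15 (f = (3*1**2)*(-5) = (3*1)*(-5) = 3*(-5) = -15)
o = I*sqrt(39) (o = sqrt(-25 - 14) = sqrt(-39) = I*sqrt(39) ≈ 6.245*I)
(f*10)*o = (-15*10)*(I*sqrt(39)) = -150*I*sqrt(39)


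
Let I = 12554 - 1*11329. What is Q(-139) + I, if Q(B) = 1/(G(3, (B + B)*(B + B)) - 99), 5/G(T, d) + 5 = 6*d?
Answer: 56234626401/45906196 ≈ 1225.0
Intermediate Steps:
G(T, d) = 5/(-5 + 6*d)
I = 1225 (I = 12554 - 11329 = 1225)
Q(B) = 1/(-99 + 5/(-5 + 24*B²)) (Q(B) = 1/(5/(-5 + 6*((B + B)*(B + B))) - 99) = 1/(5/(-5 + 6*((2*B)*(2*B))) - 99) = 1/(5/(-5 + 6*(4*B²)) - 99) = 1/(5/(-5 + 24*B²) - 99) = 1/(-99 + 5/(-5 + 24*B²)))
Q(-139) + I = (5 - 24*(-139)²)/(4*(-125 + 594*(-139)²)) + 1225 = (5 - 24*19321)/(4*(-125 + 594*19321)) + 1225 = (5 - 463704)/(4*(-125 + 11476674)) + 1225 = (¼)*(-463699)/11476549 + 1225 = (¼)*(1/11476549)*(-463699) + 1225 = -463699/45906196 + 1225 = 56234626401/45906196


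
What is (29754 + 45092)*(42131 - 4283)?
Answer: 2832771408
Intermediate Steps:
(29754 + 45092)*(42131 - 4283) = 74846*37848 = 2832771408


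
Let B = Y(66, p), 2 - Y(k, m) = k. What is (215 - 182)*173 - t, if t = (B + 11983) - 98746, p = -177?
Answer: 92536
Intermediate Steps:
Y(k, m) = 2 - k
B = -64 (B = 2 - 1*66 = 2 - 66 = -64)
t = -86827 (t = (-64 + 11983) - 98746 = 11919 - 98746 = -86827)
(215 - 182)*173 - t = (215 - 182)*173 - 1*(-86827) = 33*173 + 86827 = 5709 + 86827 = 92536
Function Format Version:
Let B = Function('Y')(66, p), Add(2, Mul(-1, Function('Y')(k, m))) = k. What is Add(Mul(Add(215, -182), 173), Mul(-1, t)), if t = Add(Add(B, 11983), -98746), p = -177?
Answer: 92536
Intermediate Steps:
Function('Y')(k, m) = Add(2, Mul(-1, k))
B = -64 (B = Add(2, Mul(-1, 66)) = Add(2, -66) = -64)
t = -86827 (t = Add(Add(-64, 11983), -98746) = Add(11919, -98746) = -86827)
Add(Mul(Add(215, -182), 173), Mul(-1, t)) = Add(Mul(Add(215, -182), 173), Mul(-1, -86827)) = Add(Mul(33, 173), 86827) = Add(5709, 86827) = 92536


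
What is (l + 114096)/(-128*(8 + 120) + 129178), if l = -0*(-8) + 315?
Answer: 3467/3418 ≈ 1.0143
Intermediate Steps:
l = 315 (l = -247*0 + 315 = 0 + 315 = 315)
(l + 114096)/(-128*(8 + 120) + 129178) = (315 + 114096)/(-128*(8 + 120) + 129178) = 114411/(-128*128 + 129178) = 114411/(-16384 + 129178) = 114411/112794 = 114411*(1/112794) = 3467/3418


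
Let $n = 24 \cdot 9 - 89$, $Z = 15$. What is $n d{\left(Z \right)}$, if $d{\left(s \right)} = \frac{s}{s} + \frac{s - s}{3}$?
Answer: $127$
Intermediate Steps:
$d{\left(s \right)} = 1$ ($d{\left(s \right)} = 1 + 0 \cdot \frac{1}{3} = 1 + 0 = 1$)
$n = 127$ ($n = 216 - 89 = 127$)
$n d{\left(Z \right)} = 127 \cdot 1 = 127$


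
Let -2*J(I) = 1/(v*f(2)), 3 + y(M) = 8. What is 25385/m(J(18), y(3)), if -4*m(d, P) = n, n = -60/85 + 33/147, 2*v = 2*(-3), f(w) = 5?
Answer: 84582820/401 ≈ 2.1093e+5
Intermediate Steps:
y(M) = 5 (y(M) = -3 + 8 = 5)
v = -3 (v = (2*(-3))/2 = (1/2)*(-6) = -3)
n = -401/833 (n = -60*1/85 + 33*(1/147) = -12/17 + 11/49 = -401/833 ≈ -0.48139)
J(I) = 1/30 (J(I) = -1/(2*(-3)*5) = -(-1)/(6*5) = -1/2*(-1/15) = 1/30)
m(d, P) = 401/3332 (m(d, P) = -1/4*(-401/833) = 401/3332)
25385/m(J(18), y(3)) = 25385/(401/3332) = 25385*(3332/401) = 84582820/401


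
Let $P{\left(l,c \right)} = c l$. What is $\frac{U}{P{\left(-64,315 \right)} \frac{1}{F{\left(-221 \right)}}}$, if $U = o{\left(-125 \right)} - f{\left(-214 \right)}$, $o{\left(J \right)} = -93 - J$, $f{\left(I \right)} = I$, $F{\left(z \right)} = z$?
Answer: $\frac{9061}{3360} \approx 2.6967$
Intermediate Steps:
$U = 246$ ($U = \left(-93 - -125\right) - -214 = \left(-93 + 125\right) + 214 = 32 + 214 = 246$)
$\frac{U}{P{\left(-64,315 \right)} \frac{1}{F{\left(-221 \right)}}} = \frac{246}{315 \left(-64\right) \frac{1}{-221}} = \frac{246}{\left(-20160\right) \left(- \frac{1}{221}\right)} = \frac{246}{\frac{20160}{221}} = 246 \cdot \frac{221}{20160} = \frac{9061}{3360}$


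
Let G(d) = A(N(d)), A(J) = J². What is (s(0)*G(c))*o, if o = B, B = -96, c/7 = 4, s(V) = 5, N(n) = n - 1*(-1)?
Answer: -403680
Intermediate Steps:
N(n) = 1 + n (N(n) = n + 1 = 1 + n)
c = 28 (c = 7*4 = 28)
o = -96
G(d) = (1 + d)²
(s(0)*G(c))*o = (5*(1 + 28)²)*(-96) = (5*29²)*(-96) = (5*841)*(-96) = 4205*(-96) = -403680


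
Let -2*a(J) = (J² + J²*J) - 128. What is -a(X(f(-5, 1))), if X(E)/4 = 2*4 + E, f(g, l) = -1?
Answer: 11304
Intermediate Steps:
X(E) = 32 + 4*E (X(E) = 4*(2*4 + E) = 4*(8 + E) = 32 + 4*E)
a(J) = 64 - J²/2 - J³/2 (a(J) = -((J² + J²*J) - 128)/2 = -((J² + J³) - 128)/2 = -(-128 + J² + J³)/2 = 64 - J²/2 - J³/2)
-a(X(f(-5, 1))) = -(64 - (32 + 4*(-1))²/2 - (32 + 4*(-1))³/2) = -(64 - (32 - 4)²/2 - (32 - 4)³/2) = -(64 - ½*28² - ½*28³) = -(64 - ½*784 - ½*21952) = -(64 - 392 - 10976) = -1*(-11304) = 11304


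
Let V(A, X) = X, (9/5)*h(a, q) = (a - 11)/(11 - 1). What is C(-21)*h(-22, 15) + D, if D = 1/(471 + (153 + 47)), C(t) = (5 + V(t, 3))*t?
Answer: 206669/671 ≈ 308.00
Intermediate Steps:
h(a, q) = -11/18 + a/18 (h(a, q) = 5*((a - 11)/(11 - 1))/9 = 5*((-11 + a)/10)/9 = 5*((-11 + a)*(⅒))/9 = 5*(-11/10 + a/10)/9 = -11/18 + a/18)
C(t) = 8*t (C(t) = (5 + 3)*t = 8*t)
D = 1/671 (D = 1/(471 + 200) = 1/671 ≈ 0.0014903)
C(-21)*h(-22, 15) + D = (8*(-21))*(-11/18 + (1/18)*(-22)) + 1/671 = -168*(-11/18 - 11/9) + 1/671 = -168*(-11/6) + 1/671 = 308 + 1/671 = 206669/671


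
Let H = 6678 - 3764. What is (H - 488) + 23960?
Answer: 26386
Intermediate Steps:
H = 2914
(H - 488) + 23960 = (2914 - 488) + 23960 = 2426 + 23960 = 26386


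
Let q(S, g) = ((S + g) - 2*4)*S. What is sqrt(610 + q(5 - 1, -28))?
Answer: sqrt(482) ≈ 21.954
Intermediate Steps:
q(S, g) = S*(-8 + S + g) (q(S, g) = ((S + g) - 8)*S = (-8 + S + g)*S = S*(-8 + S + g))
sqrt(610 + q(5 - 1, -28)) = sqrt(610 + (5 - 1)*(-8 + (5 - 1) - 28)) = sqrt(610 + 4*(-8 + 4 - 28)) = sqrt(610 + 4*(-32)) = sqrt(610 - 128) = sqrt(482)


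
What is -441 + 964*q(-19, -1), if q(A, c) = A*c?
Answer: 17875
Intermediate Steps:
-441 + 964*q(-19, -1) = -441 + 964*(-19*(-1)) = -441 + 964*19 = -441 + 18316 = 17875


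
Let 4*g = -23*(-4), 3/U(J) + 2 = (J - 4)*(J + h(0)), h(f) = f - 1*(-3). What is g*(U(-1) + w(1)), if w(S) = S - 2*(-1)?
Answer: 253/4 ≈ 63.250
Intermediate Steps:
w(S) = 2 + S (w(S) = S + 2 = 2 + S)
h(f) = 3 + f (h(f) = f + 3 = 3 + f)
U(J) = 3/(-2 + (-4 + J)*(3 + J)) (U(J) = 3/(-2 + (J - 4)*(J + (3 + 0))) = 3/(-2 + (-4 + J)*(J + 3)) = 3/(-2 + (-4 + J)*(3 + J)))
g = 23 (g = (-23*(-4))/4 = (¼)*92 = 23)
g*(U(-1) + w(1)) = 23*(3/(-14 + (-1)² - 1*(-1)) + (2 + 1)) = 23*(3/(-14 + 1 + 1) + 3) = 23*(3/(-12) + 3) = 23*(3*(-1/12) + 3) = 23*(-¼ + 3) = 23*(11/4) = 253/4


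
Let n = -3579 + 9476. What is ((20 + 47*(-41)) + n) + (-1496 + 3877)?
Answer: 6371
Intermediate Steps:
n = 5897
((20 + 47*(-41)) + n) + (-1496 + 3877) = ((20 + 47*(-41)) + 5897) + (-1496 + 3877) = ((20 - 1927) + 5897) + 2381 = (-1907 + 5897) + 2381 = 3990 + 2381 = 6371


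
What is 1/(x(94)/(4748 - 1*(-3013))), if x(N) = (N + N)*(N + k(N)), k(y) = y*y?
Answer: 7761/1678840 ≈ 0.0046228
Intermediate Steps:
k(y) = y²
x(N) = 2*N*(N + N²) (x(N) = (N + N)*(N + N²) = (2*N)*(N + N²) = 2*N*(N + N²))
1/(x(94)/(4748 - 1*(-3013))) = 1/((2*94²*(1 + 94))/(4748 - 1*(-3013))) = 1/((2*8836*95)/(4748 + 3013)) = 1/(1678840/7761) = 7761/1678840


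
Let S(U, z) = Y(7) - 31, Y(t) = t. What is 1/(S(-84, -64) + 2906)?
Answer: 1/2882 ≈ 0.00034698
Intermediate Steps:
S(U, z) = -24 (S(U, z) = 7 - 31 = -24)
1/(S(-84, -64) + 2906) = 1/(-24 + 2906) = 1/2882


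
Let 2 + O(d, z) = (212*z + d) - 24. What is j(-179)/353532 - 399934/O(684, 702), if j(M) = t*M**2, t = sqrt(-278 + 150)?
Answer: -199967/74741 + 64082*I*sqrt(2)/88383 ≈ -2.6755 + 1.0254*I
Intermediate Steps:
t = 8*I*sqrt(2) (t = sqrt(-128) = 8*I*sqrt(2) ≈ 11.314*I)
j(M) = 8*I*sqrt(2)*M**2 (j(M) = (8*I*sqrt(2))*M**2 = 8*I*sqrt(2)*M**2)
O(d, z) = -26 + d + 212*z (O(d, z) = -2 + ((212*z + d) - 24) = -2 + ((d + 212*z) - 24) = -2 + (-24 + d + 212*z) = -26 + d + 212*z)
j(-179)/353532 - 399934/O(684, 702) = (8*I*sqrt(2)*(-179)**2)/353532 - 399934/(-26 + 684 + 212*702) = (8*I*sqrt(2)*32041)*(1/353532) - 399934/(-26 + 684 + 148824) = (256328*I*sqrt(2))*(1/353532) - 399934/149482 = 64082*I*sqrt(2)/88383 - 399934*1/149482 = 64082*I*sqrt(2)/88383 - 199967/74741 = -199967/74741 + 64082*I*sqrt(2)/88383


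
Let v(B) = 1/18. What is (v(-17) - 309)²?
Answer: 30924721/324 ≈ 95447.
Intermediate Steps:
v(B) = 1/18
(v(-17) - 309)² = (1/18 - 309)² = (-5561/18)² = 30924721/324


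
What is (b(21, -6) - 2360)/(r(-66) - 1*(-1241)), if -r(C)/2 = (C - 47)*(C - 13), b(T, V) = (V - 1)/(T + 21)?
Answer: 14161/99678 ≈ 0.14207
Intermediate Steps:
b(T, V) = (-1 + V)/(21 + T)
r(C) = -2*(-47 + C)*(-13 + C) (r(C) = -2*(C - 47)*(C - 13) = -2*(-47 + C)*(-13 + C))
(b(21, -6) - 2360)/(r(-66) - 1*(-1241)) = ((-1 - 6)/(21 + 21) - 2360)/((-1222 - 2*(-66)**2 + 120*(-66)) - 1*(-1241)) = (-7/42 - 2360)/((-1222 - 2*4356 - 7920) + 1241) = ((1/42)*(-7) - 2360)/((-1222 - 8712 - 7920) + 1241) = (-1/6 - 2360)/(-17854 + 1241) = -14161/6/(-16613) = -14161/6*(-1/16613) = 14161/99678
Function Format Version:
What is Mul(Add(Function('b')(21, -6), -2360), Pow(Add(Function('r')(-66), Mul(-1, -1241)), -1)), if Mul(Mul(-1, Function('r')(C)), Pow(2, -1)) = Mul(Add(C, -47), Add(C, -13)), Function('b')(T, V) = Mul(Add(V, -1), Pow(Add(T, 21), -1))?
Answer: Rational(14161, 99678) ≈ 0.14207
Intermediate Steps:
Function('b')(T, V) = Mul(Pow(Add(21, T), -1), Add(-1, V)) (Function('b')(T, V) = Mul(Add(-1, V), Pow(Add(21, T), -1)) = Mul(Pow(Add(21, T), -1), Add(-1, V)))
Function('r')(C) = Mul(-2, Add(-47, C), Add(-13, C)) (Function('r')(C) = Mul(-2, Mul(Add(C, -47), Add(C, -13))) = Mul(-2, Mul(Add(-47, C), Add(-13, C))) = Mul(-2, Add(-47, C), Add(-13, C)))
Mul(Add(Function('b')(21, -6), -2360), Pow(Add(Function('r')(-66), Mul(-1, -1241)), -1)) = Mul(Add(Mul(Pow(Add(21, 21), -1), Add(-1, -6)), -2360), Pow(Add(Add(-1222, Mul(-2, Pow(-66, 2)), Mul(120, -66)), Mul(-1, -1241)), -1)) = Mul(Add(Mul(Pow(42, -1), -7), -2360), Pow(Add(Add(-1222, Mul(-2, 4356), -7920), 1241), -1)) = Mul(Add(Mul(Rational(1, 42), -7), -2360), Pow(Add(Add(-1222, -8712, -7920), 1241), -1)) = Mul(Add(Rational(-1, 6), -2360), Pow(Add(-17854, 1241), -1)) = Mul(Rational(-14161, 6), Pow(-16613, -1)) = Mul(Rational(-14161, 6), Rational(-1, 16613)) = Rational(14161, 99678)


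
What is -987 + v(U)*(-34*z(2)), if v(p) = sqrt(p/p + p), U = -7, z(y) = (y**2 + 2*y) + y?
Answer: -987 - 340*I*sqrt(6) ≈ -987.0 - 832.83*I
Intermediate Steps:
z(y) = y**2 + 3*y
v(p) = sqrt(1 + p)
-987 + v(U)*(-34*z(2)) = -987 + sqrt(1 - 7)*(-68*(3 + 2)) = -987 + sqrt(-6)*(-68*5) = -987 + (I*sqrt(6))*(-34*10) = -987 + (I*sqrt(6))*(-340) = -987 - 340*I*sqrt(6)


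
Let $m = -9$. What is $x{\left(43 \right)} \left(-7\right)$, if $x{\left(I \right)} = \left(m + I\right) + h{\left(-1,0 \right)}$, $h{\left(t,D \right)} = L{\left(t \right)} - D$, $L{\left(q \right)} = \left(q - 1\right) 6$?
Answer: $-154$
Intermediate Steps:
$L{\left(q \right)} = -6 + 6 q$ ($L{\left(q \right)} = \left(-1 + q\right) 6 = -6 + 6 q$)
$h{\left(t,D \right)} = -6 - D + 6 t$ ($h{\left(t,D \right)} = \left(-6 + 6 t\right) - D = -6 - D + 6 t$)
$x{\left(I \right)} = -21 + I$ ($x{\left(I \right)} = \left(-9 + I\right) - 12 = -21 + I$)
$x{\left(43 \right)} \left(-7\right) = \left(-21 + 43\right) \left(-7\right) = 22 \left(-7\right) = -154$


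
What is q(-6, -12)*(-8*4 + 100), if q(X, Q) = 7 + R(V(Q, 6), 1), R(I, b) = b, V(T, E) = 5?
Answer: 544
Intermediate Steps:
q(X, Q) = 8 (q(X, Q) = 7 + 1 = 8)
q(-6, -12)*(-8*4 + 100) = 8*(-8*4 + 100) = 8*(-32 + 100) = 8*68 = 544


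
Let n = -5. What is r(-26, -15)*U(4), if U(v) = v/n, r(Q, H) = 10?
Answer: -8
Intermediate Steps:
U(v) = -v/5 (U(v) = v/(-5) = v*(-⅕) = -v/5)
r(-26, -15)*U(4) = 10*(-⅕*4) = 10*(-⅘) = -8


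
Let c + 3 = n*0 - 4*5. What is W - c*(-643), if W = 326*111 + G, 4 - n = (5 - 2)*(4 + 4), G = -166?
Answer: 21231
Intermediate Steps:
n = -20 (n = 4 - (5 - 2)*(4 + 4) = 4 - 3*8 = 4 - 1*24 = 4 - 24 = -20)
W = 36020 (W = 326*111 - 166 = 36186 - 166 = 36020)
c = -23 (c = -3 + (-20*0 - 4*5) = -3 + (0 - 20) = -3 - 20 = -23)
W - c*(-643) = 36020 - (-23)*(-643) = 36020 - 1*14789 = 36020 - 14789 = 21231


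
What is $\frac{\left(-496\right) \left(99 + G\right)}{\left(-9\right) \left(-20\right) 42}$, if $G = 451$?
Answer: $- \frac{6820}{189} \approx -36.085$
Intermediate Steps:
$\frac{\left(-496\right) \left(99 + G\right)}{\left(-9\right) \left(-20\right) 42} = \frac{\left(-496\right) \left(99 + 451\right)}{\left(-9\right) \left(-20\right) 42} = \frac{\left(-496\right) 550}{180 \cdot 42} = - \frac{272800}{7560} = \left(-272800\right) \frac{1}{7560} = - \frac{6820}{189}$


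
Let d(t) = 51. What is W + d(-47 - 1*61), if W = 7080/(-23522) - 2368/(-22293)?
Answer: 13320519451/262187973 ≈ 50.805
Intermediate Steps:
W = -51067172/262187973 (W = 7080*(-1/23522) - 2368*(-1/22293) = -3540/11761 + 2368/22293 = -51067172/262187973 ≈ -0.19477)
W + d(-47 - 1*61) = -51067172/262187973 + 51 = 13320519451/262187973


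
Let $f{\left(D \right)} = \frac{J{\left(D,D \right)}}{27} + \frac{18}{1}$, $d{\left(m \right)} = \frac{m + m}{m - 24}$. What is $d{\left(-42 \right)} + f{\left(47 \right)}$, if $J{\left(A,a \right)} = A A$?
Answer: $\frac{30023}{297} \approx 101.09$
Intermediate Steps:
$J{\left(A,a \right)} = A^{2}$
$d{\left(m \right)} = \frac{2 m}{-24 + m}$
$f{\left(D \right)} = 18 + \frac{D^{2}}{27}$ ($f{\left(D \right)} = \frac{D^{2}}{27} + \frac{18}{1} = D^{2} \cdot \frac{1}{27} + 18 \cdot 1 = \frac{D^{2}}{27} + 18 = 18 + \frac{D^{2}}{27}$)
$d{\left(-42 \right)} + f{\left(47 \right)} = 2 \left(-42\right) \frac{1}{-24 - 42} + \left(18 + \frac{47^{2}}{27}\right) = 2 \left(-42\right) \frac{1}{-66} + \left(18 + \frac{1}{27} \cdot 2209\right) = 2 \left(-42\right) \left(- \frac{1}{66}\right) + \left(18 + \frac{2209}{27}\right) = \frac{14}{11} + \frac{2695}{27} = \frac{30023}{297}$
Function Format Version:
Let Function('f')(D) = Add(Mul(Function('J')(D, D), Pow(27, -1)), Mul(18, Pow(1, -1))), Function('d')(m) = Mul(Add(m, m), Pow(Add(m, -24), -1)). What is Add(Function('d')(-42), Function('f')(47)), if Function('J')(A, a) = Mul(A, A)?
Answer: Rational(30023, 297) ≈ 101.09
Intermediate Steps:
Function('J')(A, a) = Pow(A, 2)
Function('d')(m) = Mul(2, m, Pow(Add(-24, m), -1)) (Function('d')(m) = Mul(Mul(2, m), Pow(Add(-24, m), -1)) = Mul(2, m, Pow(Add(-24, m), -1)))
Function('f')(D) = Add(18, Mul(Rational(1, 27), Pow(D, 2))) (Function('f')(D) = Add(Mul(Pow(D, 2), Pow(27, -1)), Mul(18, Pow(1, -1))) = Add(Mul(Pow(D, 2), Rational(1, 27)), Mul(18, 1)) = Add(Mul(Rational(1, 27), Pow(D, 2)), 18) = Add(18, Mul(Rational(1, 27), Pow(D, 2))))
Add(Function('d')(-42), Function('f')(47)) = Add(Mul(2, -42, Pow(Add(-24, -42), -1)), Add(18, Mul(Rational(1, 27), Pow(47, 2)))) = Add(Mul(2, -42, Pow(-66, -1)), Add(18, Mul(Rational(1, 27), 2209))) = Add(Mul(2, -42, Rational(-1, 66)), Add(18, Rational(2209, 27))) = Add(Rational(14, 11), Rational(2695, 27)) = Rational(30023, 297)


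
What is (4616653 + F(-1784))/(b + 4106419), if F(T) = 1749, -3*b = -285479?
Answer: 6927603/6302368 ≈ 1.0992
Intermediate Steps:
b = 285479/3 (b = -⅓*(-285479) = 285479/3 ≈ 95160.)
(4616653 + F(-1784))/(b + 4106419) = (4616653 + 1749)/(285479/3 + 4106419) = 4618402/(12604736/3) = 4618402*(3/12604736) = 6927603/6302368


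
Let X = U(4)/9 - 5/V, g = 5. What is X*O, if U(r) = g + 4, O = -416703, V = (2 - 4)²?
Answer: 416703/4 ≈ 1.0418e+5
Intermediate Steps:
V = 4 (V = (-2)² = 4)
U(r) = 9 (U(r) = 5 + 4 = 9)
X = -¼ (X = 9/9 - 5/4 = 9*(⅑) - 5*¼ = 1 - 5/4 = -¼ ≈ -0.25000)
X*O = -¼*(-416703) = 416703/4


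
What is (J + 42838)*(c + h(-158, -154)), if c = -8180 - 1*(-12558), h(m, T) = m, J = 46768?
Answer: 378137320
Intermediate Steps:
c = 4378 (c = -8180 + 12558 = 4378)
(J + 42838)*(c + h(-158, -154)) = (46768 + 42838)*(4378 - 158) = 89606*4220 = 378137320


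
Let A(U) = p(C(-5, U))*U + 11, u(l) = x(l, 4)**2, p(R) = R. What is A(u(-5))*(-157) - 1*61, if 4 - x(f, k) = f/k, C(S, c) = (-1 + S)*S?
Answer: -1052859/8 ≈ -1.3161e+5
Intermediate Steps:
C(S, c) = S*(-1 + S)
x(f, k) = 4 - f/k
u(l) = (4 - l/4)**2 (u(l) = (4 - 1*l/4)**2 = (4 - 1*l*1/4)**2 = (4 - l/4)**2)
A(U) = 11 + 30*U (A(U) = (-5*(-1 - 5))*U + 11 = (-5*(-6))*U + 11 = 30*U + 11 = 11 + 30*U)
A(u(-5))*(-157) - 1*61 = (11 + 30*((-16 - 5)**2/16))*(-157) - 1*61 = (11 + 30*((1/16)*(-21)**2))*(-157) - 61 = (11 + 30*((1/16)*441))*(-157) - 61 = (11 + 30*(441/16))*(-157) - 61 = (11 + 6615/8)*(-157) - 61 = (6703/8)*(-157) - 61 = -1052371/8 - 61 = -1052859/8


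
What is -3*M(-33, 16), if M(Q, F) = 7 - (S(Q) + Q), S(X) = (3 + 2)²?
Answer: -45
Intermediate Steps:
S(X) = 25 (S(X) = 5² = 25)
M(Q, F) = -18 - Q (M(Q, F) = 7 - (25 + Q) = 7 + (-25 - Q) = -18 - Q)
-3*M(-33, 16) = -3*(-18 - 1*(-33)) = -3*(-18 + 33) = -3*15 = -45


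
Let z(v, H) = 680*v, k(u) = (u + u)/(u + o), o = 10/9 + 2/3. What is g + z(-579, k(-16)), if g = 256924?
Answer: -136796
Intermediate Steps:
o = 16/9 (o = 10*(⅑) + 2*(⅓) = 10/9 + ⅔ = 16/9 ≈ 1.7778)
k(u) = 2*u/(16/9 + u) (k(u) = (u + u)/(u + 16/9) = (2*u)/(16/9 + u) = 2*u/(16/9 + u))
g + z(-579, k(-16)) = 256924 + 680*(-579) = 256924 - 393720 = -136796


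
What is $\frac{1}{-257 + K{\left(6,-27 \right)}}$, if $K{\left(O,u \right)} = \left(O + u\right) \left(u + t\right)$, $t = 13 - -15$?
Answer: $- \frac{1}{278} \approx -0.0035971$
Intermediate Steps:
$t = 28$ ($t = 13 + 15 = 28$)
$K{\left(O,u \right)} = \left(28 + u\right) \left(O + u\right)$ ($K{\left(O,u \right)} = \left(O + u\right) \left(u + 28\right) = \left(O + u\right) \left(28 + u\right) = \left(28 + u\right) \left(O + u\right)$)
$\frac{1}{-257 + K{\left(6,-27 \right)}} = \frac{1}{-257 + \left(\left(-27\right)^{2} + 28 \cdot 6 + 28 \left(-27\right) + 6 \left(-27\right)\right)} = \frac{1}{-257 + \left(729 + 168 - 756 - 162\right)} = \frac{1}{-257 - 21} = \frac{1}{-278} = - \frac{1}{278}$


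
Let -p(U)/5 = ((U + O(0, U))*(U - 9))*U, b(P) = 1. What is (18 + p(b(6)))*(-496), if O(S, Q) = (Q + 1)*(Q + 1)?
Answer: -108128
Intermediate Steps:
O(S, Q) = (1 + Q)**2 (O(S, Q) = (1 + Q)*(1 + Q) = (1 + Q)**2)
p(U) = -5*U*(-9 + U)*(U + (1 + U)**2) (p(U) = -5*(U + (1 + U)**2)*(U - 9)*U = -5*(U + (1 + U)**2)*(-9 + U)*U = -5*(-9 + U)*(U + (1 + U)**2)*U = -5*U*(-9 + U)*(U + (1 + U)**2))
(18 + p(b(6)))*(-496) = (18 + 5*1*(9 - 1*1**3 + 6*1**2 + 26*1))*(-496) = (18 + 5*1*(9 - 1*1 + 6*1 + 26))*(-496) = (18 + 5*1*(9 - 1 + 6 + 26))*(-496) = (18 + 5*1*40)*(-496) = (18 + 200)*(-496) = 218*(-496) = -108128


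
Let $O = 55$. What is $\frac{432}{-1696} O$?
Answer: $- \frac{1485}{106} \approx -14.009$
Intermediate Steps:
$\frac{432}{-1696} O = \frac{432}{-1696} \cdot 55 = 432 \left(- \frac{1}{1696}\right) 55 = \left(- \frac{27}{106}\right) 55 = - \frac{1485}{106}$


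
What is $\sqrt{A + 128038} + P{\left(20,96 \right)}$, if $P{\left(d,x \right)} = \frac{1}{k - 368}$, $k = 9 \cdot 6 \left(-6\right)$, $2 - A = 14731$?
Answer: $- \frac{1}{692} + \sqrt{113309} \approx 336.61$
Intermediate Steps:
$A = -14729$ ($A = 2 - 14731 = -14729$)
$k = -324$ ($k = 54 \left(-6\right) = -324$)
$P{\left(d,x \right)} = - \frac{1}{692}$ ($P{\left(d,x \right)} = \frac{1}{-324 - 368} = \frac{1}{-692} = - \frac{1}{692}$)
$\sqrt{A + 128038} + P{\left(20,96 \right)} = \sqrt{-14729 + 128038} - \frac{1}{692} = \sqrt{113309} - \frac{1}{692} = - \frac{1}{692} + \sqrt{113309}$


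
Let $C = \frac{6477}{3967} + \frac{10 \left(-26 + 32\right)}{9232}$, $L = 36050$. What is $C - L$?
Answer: $- \frac{330052879379}{9155836} \approx -36048.0$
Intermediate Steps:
$C = \frac{15008421}{9155836}$ ($C = 6477 \cdot \frac{1}{3967} + 10 \cdot 6 \cdot \frac{1}{9232} = \frac{6477}{3967} + 60 \cdot \frac{1}{9232} = \frac{6477}{3967} + \frac{15}{2308} = \frac{15008421}{9155836} \approx 1.6392$)
$C - L = \frac{15008421}{9155836} - 36050 = - \frac{330052879379}{9155836}$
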